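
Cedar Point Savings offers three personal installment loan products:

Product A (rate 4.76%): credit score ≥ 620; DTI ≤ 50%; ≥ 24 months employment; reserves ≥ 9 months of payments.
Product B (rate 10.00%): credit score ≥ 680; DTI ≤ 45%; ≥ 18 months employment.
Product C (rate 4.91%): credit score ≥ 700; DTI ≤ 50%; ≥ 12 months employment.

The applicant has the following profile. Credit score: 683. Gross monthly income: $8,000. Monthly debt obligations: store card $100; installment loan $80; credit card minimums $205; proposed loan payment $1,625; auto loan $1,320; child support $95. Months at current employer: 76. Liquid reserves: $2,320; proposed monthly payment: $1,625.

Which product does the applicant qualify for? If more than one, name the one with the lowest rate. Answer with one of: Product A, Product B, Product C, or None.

Total debts = (100 + 80 + 205 + 1,625 + 1,320 + 95) = 3,425; DTI = 3,425/8,000 = 42.8%.
Reserves = 2,320/1,625 = 1.4 months.
Product A: score 683 ≥ 620; DTI 42.8% ≤ 50%; employment 76 ≥ 24 mo; reserves 1.4 < 9 mo → does not qualify.
Product B: score 683 ≥ 680; DTI 42.8% ≤ 45%; employment 76 ≥ 18 mo → qualifies.
Product C: score 683 < 700; DTI 42.8% ≤ 50%; employment 76 ≥ 12 mo → does not qualify.

Product B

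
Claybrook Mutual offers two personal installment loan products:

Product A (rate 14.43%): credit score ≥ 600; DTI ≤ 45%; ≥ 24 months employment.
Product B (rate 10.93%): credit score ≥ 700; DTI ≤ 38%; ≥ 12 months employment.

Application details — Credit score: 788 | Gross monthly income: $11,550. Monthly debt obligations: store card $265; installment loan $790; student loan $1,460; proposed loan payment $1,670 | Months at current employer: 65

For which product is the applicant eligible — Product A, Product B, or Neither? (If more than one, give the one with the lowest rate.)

Total debts = (265 + 790 + 1,460 + 1,670) = 4,185; DTI = 4,185/11,550 = 36.2%.
Product A: score 788 ≥ 600; DTI 36.2% ≤ 45%; employment 65 ≥ 24 mo → qualifies.
Product B: score 788 ≥ 700; DTI 36.2% ≤ 38%; employment 65 ≥ 12 mo → qualifies.
Qualifying: Product A, Product B. Lowest rate is 10.93% → Product B.

Product B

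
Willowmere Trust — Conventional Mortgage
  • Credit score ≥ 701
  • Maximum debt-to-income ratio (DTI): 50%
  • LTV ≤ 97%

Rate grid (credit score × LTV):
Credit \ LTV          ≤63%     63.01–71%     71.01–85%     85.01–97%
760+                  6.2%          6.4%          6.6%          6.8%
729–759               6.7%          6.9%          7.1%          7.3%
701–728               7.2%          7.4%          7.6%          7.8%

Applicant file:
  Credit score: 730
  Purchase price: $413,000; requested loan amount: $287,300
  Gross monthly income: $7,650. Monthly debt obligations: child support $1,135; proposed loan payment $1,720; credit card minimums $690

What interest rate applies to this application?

6.9%

Credit score 730 ≥ 701; Total monthly debts = (1,135 + 1,720 + 690) = 3,545. DTI = 3,545/7,650 = 46.3% ≤ 50%
LTV: 287,300 ÷ 413,000 = 69.6%, within 97% cap
Credit 730 → row 729–759; LTV 69.6% → column 63.01–71%. Grid cell → 6.9%.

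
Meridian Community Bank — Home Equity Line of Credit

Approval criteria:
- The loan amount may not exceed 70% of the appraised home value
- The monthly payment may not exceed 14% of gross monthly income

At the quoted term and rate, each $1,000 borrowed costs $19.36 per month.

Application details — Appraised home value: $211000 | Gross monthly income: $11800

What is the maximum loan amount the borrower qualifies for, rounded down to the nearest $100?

Payment cap: 14% × $11,800 = $1,652/month.
At $19.36 per $1,000, that supports 1,652/19.36 × 1,000 ≈ $85,330 → $85,300.
LTV cap: 70% × $211,000 = $147,700 → $147,700.
Binding constraint: payment-to-income.

$85,300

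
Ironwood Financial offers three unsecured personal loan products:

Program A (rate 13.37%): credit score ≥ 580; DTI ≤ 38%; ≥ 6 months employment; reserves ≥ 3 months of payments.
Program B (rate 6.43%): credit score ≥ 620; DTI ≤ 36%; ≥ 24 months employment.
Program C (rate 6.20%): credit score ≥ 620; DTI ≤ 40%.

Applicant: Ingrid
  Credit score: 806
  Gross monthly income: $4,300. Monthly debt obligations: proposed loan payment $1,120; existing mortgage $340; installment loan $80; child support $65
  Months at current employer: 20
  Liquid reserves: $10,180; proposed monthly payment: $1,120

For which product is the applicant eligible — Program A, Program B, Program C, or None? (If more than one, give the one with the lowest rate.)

Program C

Total debts = (1,120 + 340 + 80 + 65) = 1,605; DTI = 1,605/4,300 = 37.3%.
Reserves = 10,180/1,120 = 9.1 months.
Program A: score 806 ≥ 580; DTI 37.3% ≤ 38%; employment 20 ≥ 6 mo; reserves 9.1 ≥ 3 mo → qualifies.
Program B: score 806 ≥ 620; DTI 37.3% > 36%; employment 20 < 24 mo → does not qualify.
Program C: score 806 ≥ 620; DTI 37.3% ≤ 40% → qualifies.
Qualifying: Program A, Program C. Lowest rate is 6.20% → Program C.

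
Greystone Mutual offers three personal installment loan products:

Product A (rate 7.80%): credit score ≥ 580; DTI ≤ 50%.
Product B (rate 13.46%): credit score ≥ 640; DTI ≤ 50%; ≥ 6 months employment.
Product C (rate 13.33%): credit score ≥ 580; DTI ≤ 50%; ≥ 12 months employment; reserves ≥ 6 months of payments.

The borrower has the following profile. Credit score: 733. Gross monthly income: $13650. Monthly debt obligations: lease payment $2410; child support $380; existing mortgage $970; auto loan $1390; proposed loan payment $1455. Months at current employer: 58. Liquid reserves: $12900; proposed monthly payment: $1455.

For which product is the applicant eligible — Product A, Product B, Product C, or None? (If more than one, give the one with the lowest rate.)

Product A

Total debts = (2,410 + 380 + 970 + 1,390 + 1,455) = 6,605; DTI = 6,605/13,650 = 48.4%.
Reserves = 12,900/1,455 = 8.9 months.
Product A: score 733 ≥ 580; DTI 48.4% ≤ 50% → qualifies.
Product B: score 733 ≥ 640; DTI 48.4% ≤ 50%; employment 58 ≥ 6 mo → qualifies.
Product C: score 733 ≥ 580; DTI 48.4% ≤ 50%; employment 58 ≥ 12 mo; reserves 8.9 ≥ 6 mo → qualifies.
Qualifying: Product A, Product B, Product C. Lowest rate is 7.80% → Product A.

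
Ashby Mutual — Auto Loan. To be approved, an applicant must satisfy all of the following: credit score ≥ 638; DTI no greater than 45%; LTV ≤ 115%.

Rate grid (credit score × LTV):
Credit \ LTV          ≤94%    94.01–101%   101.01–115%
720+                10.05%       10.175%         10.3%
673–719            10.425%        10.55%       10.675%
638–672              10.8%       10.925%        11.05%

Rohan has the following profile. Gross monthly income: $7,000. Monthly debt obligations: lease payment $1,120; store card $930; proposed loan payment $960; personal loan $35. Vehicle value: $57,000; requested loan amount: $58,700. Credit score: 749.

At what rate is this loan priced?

10.3%

Credit score 749 ≥ 638; Total monthly debts = (1,120 + 930 + 960 + 35) = 3,045. Debt-to-income = 3,045/7,000 = 43.5% — meets 45% limit
Loan-to-value = 58,700/57,000 = 103% — pass (115% max)
Credit 749 → row 720+; LTV 103% → column 101.01–115%. Grid cell → 10.3%.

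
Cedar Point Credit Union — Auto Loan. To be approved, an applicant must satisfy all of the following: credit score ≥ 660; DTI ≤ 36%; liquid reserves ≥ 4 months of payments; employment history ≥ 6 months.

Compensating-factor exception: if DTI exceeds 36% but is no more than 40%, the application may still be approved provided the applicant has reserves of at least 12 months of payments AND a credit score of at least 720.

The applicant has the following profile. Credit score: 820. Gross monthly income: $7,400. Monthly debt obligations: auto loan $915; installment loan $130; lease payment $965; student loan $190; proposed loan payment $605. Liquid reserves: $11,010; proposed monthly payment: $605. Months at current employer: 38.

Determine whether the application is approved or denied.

Credit score 820 ≥ 660 (meets base)
Total debts = (915 + 130 + 965 + 190 + 605) = 2,805. DTI: 2,805 ÷ 7,400 = 37.9%, over the 36% base limit.
Reserves: 11,010 ÷ 605 = 18.2 months (meets 4-month minimum)
Employment 38 ≥ 6 months
37.9% falls in the override range (36%–40%), so the compensating-factor test applies.
Override check — reserves: 18.2 mo (ok); score: 820 (ok).
Both compensating conditions met → exception applies.

Approved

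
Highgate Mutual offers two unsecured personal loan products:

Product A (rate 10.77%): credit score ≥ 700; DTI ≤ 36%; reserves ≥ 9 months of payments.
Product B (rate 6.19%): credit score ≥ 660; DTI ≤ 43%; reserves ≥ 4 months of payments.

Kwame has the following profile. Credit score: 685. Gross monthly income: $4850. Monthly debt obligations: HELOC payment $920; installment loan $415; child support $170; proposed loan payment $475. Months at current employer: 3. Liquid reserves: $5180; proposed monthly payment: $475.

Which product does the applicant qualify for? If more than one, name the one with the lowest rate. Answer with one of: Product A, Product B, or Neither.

Product B

Total debts = (920 + 415 + 170 + 475) = 1,980; DTI = 1,980/4,850 = 40.8%.
Reserves = 5,180/475 = 10.9 months.
Product A: score 685 < 700; DTI 40.8% > 36%; reserves 10.9 ≥ 9 mo → does not qualify.
Product B: score 685 ≥ 660; DTI 40.8% ≤ 43%; reserves 10.9 ≥ 4 mo → qualifies.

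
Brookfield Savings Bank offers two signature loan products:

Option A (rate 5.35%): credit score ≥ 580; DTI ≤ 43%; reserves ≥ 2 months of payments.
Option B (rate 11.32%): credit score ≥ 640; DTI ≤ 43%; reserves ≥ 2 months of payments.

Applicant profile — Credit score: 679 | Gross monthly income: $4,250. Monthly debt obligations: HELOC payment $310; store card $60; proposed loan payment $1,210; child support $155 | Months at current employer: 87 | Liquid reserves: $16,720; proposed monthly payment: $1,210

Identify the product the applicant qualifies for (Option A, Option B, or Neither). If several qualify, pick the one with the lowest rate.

Option A

Total debts = (310 + 60 + 1,210 + 155) = 1,735; DTI = 1,735/4,250 = 40.8%.
Reserves = 16,720/1,210 = 13.8 months.
Option A: score 679 ≥ 580; DTI 40.8% ≤ 43%; reserves 13.8 ≥ 2 mo → qualifies.
Option B: score 679 ≥ 640; DTI 40.8% ≤ 43%; reserves 13.8 ≥ 2 mo → qualifies.
Qualifying: Option A, Option B. Lowest rate is 5.35% → Option A.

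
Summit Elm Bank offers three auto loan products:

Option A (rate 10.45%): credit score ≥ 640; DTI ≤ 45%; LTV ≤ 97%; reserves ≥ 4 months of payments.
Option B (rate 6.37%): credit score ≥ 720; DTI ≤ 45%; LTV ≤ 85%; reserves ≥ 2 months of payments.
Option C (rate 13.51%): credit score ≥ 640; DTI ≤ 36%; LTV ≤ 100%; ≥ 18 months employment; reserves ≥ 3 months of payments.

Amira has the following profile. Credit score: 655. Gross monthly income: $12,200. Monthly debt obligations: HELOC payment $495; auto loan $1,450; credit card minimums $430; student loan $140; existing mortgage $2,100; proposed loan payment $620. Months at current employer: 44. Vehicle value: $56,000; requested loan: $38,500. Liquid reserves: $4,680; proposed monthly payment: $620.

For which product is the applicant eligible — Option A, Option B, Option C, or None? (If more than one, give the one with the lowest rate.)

Option A

Total debts = (495 + 1,450 + 430 + 140 + 2,100 + 620) = 5,235; DTI = 5,235/12,200 = 42.9%.
LTV = 38,500/56,000 = 68.8%.
Reserves = 4,680/620 = 7.5 months.
Option A: score 655 ≥ 640; DTI 42.9% ≤ 45%; LTV 68.8% ≤ 97%; reserves 7.5 ≥ 4 mo → qualifies.
Option B: score 655 < 720; DTI 42.9% ≤ 45%; LTV 68.8% ≤ 85%; reserves 7.5 ≥ 2 mo → does not qualify.
Option C: score 655 ≥ 640; DTI 42.9% > 36%; LTV 68.8% ≤ 100%; employment 44 ≥ 18 mo; reserves 7.5 ≥ 3 mo → does not qualify.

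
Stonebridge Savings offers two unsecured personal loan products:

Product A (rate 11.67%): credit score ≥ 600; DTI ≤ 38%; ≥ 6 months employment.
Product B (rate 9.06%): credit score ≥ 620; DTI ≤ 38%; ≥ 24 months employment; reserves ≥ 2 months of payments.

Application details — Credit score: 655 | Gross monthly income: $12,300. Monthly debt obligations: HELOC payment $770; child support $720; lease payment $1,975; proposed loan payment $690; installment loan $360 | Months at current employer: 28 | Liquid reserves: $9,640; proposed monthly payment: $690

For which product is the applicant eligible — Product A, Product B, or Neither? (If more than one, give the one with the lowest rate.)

Total debts = (770 + 720 + 1,975 + 690 + 360) = 4,515; DTI = 4,515/12,300 = 36.7%.
Reserves = 9,640/690 = 14.0 months.
Product A: score 655 ≥ 600; DTI 36.7% ≤ 38%; employment 28 ≥ 6 mo → qualifies.
Product B: score 655 ≥ 620; DTI 36.7% ≤ 38%; employment 28 ≥ 24 mo; reserves 14.0 ≥ 2 mo → qualifies.
Qualifying: Product A, Product B. Lowest rate is 9.06% → Product B.

Product B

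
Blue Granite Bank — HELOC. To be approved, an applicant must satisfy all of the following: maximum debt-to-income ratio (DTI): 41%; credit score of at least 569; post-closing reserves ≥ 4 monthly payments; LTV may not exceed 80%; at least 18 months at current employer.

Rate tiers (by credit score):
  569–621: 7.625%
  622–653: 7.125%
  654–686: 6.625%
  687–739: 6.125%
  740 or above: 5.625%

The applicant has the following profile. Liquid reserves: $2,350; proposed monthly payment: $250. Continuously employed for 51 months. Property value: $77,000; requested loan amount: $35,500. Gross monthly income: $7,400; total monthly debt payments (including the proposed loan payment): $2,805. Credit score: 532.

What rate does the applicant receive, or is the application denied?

Denied

Credit score 532 < 569 (below minimum)
LTV: 35,500 ÷ 77,000 = 46.1%, within 80% cap
Debt-to-income = 2,805/7,400 = 37.9% — meets 41% limit
Liquid reserves cover 2,350/250 = 9.4 months — ≥ 4 required
Employment 51 ≥ 18 months
Not all requirements met → denied.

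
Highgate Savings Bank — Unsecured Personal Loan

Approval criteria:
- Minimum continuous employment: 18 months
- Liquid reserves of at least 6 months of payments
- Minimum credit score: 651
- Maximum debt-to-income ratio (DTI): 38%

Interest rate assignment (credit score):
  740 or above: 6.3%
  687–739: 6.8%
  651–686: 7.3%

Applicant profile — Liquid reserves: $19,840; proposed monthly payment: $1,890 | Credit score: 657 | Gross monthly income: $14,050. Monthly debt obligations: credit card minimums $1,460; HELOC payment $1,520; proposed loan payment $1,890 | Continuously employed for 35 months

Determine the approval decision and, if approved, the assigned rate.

Approved at 7.3%

Credit score 657 ≥ 651 (meets minimum)
Liquid reserves cover 19,840/1,890 = 10.5 months — ≥ 6 required
Total monthly debts = (1,460 + 1,520 + 1,890) = 4,870. DTI = 4,870/14,050 = 34.7% ≤ 38%
Employment 35 ≥ 18 months
All requirements met. Score 657 falls in the 651–686 tier → 7.3%.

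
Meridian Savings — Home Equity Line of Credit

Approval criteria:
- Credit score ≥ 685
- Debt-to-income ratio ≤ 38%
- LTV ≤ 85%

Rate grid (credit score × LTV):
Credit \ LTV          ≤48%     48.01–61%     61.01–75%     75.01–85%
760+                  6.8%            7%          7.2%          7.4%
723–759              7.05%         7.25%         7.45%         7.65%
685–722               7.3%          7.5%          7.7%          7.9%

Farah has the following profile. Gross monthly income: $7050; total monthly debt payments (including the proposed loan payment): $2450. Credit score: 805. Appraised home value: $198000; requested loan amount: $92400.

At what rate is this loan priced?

6.8%

Credit score 805 ≥ 685; DTI = 2,450/7,050 = 34.8% ≤ 38%
LTV = 92,400/198,000 = 46.7% ≤ 85%
Credit 805 → row 760+; LTV 46.7% → column ≤48%. Grid cell → 6.8%.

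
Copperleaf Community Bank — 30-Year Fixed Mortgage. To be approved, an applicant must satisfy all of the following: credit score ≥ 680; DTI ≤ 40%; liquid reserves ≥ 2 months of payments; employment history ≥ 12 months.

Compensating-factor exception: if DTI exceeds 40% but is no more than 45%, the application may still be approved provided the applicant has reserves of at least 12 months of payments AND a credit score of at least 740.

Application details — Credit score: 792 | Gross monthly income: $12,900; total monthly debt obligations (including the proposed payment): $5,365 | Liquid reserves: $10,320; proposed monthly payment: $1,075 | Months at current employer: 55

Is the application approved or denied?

Denied

Credit score 792 ≥ 680 (meets base)
DTI: 5,365 ÷ 12,900 = 41.6%, over the 40% base limit.
Liquid reserves cover 10,320/1,075 = 9.6 months — ≥ 2 required
Employment 55 ≥ 12 months
41.6% falls in the override range (40%–45%), so the compensating-factor test applies.
Override check — reserves: 9.6 mo (short of 12); score: 792 (ok).
Compensating-factor requirement not fully met.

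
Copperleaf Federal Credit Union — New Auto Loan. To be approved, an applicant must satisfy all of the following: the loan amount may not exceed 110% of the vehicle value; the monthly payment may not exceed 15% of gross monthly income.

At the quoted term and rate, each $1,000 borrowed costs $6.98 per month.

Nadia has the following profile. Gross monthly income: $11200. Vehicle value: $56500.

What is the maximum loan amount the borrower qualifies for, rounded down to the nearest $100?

$62,100

Payment cap: 15% × $11,200 = $1,680/month.
At $6.98 per $1,000, that supports 1,680/6.98 × 1,000 ≈ $240,687 → $240,600.
LTV cap: 110% × $56,500 = $62,150 → $62,100.
Binding constraint: loan-to-value.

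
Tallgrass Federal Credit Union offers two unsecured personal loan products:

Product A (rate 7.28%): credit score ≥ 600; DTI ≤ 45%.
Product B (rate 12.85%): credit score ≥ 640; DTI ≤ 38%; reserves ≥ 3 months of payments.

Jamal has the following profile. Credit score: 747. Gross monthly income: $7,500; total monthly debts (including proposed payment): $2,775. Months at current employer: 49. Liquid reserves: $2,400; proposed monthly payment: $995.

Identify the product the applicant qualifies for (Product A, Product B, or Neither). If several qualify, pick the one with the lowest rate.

Product A

DTI = 2,775/7,500 = 37%.
Reserves = 2,400/995 = 2.4 months.
Product A: score 747 ≥ 600; DTI 37% ≤ 45% → qualifies.
Product B: score 747 ≥ 640; DTI 37% ≤ 38%; reserves 2.4 < 3 mo → does not qualify.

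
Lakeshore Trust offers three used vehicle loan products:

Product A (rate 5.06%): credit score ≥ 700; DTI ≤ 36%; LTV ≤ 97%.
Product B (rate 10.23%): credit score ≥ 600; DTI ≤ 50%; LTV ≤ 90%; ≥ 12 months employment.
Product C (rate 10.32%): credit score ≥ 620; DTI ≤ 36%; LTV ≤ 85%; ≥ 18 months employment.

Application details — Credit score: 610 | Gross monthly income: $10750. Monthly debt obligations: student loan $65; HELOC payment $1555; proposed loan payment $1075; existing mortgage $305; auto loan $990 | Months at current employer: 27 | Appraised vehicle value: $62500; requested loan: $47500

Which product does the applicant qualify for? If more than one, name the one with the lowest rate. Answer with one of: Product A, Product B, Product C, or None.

Total debts = (65 + 1,555 + 1,075 + 305 + 990) = 3,990; DTI = 3,990/10,750 = 37.1%.
LTV = 47,500/62,500 = 76%.
Product A: score 610 < 700; DTI 37.1% > 36%; LTV 76% ≤ 97% → does not qualify.
Product B: score 610 ≥ 600; DTI 37.1% ≤ 50%; LTV 76% ≤ 90%; employment 27 ≥ 12 mo → qualifies.
Product C: score 610 < 620; DTI 37.1% > 36%; LTV 76% ≤ 85%; employment 27 ≥ 18 mo → does not qualify.

Product B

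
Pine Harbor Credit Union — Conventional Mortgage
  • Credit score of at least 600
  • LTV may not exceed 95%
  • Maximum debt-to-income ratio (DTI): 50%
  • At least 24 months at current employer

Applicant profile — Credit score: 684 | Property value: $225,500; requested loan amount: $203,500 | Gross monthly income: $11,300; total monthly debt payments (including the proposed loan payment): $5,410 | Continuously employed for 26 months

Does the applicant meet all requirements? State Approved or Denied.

Credit score 684 ≥ 600 (meets)
LTV = 203,500/225,500 = 90.2% ≤ 95%
Debt-to-income = 5,410/11,300 = 47.9% — meets 50% limit
Employment 26 ≥ 24 months
All criteria satisfied.

Approved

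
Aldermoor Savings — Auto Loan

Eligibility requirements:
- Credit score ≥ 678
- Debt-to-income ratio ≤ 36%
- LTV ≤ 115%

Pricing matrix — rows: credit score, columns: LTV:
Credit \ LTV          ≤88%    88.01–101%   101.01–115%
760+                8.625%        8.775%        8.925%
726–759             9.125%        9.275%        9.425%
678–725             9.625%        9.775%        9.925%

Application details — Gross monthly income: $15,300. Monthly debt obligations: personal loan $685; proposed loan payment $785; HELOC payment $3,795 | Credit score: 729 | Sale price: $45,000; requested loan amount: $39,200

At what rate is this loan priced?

Credit score 729 ≥ 678; Total monthly debts = (685 + 785 + 3,795) = 5,265. DTI = 5,265/15,300 = 34.4% ≤ 36%
LTV: 39,200 ÷ 45,000 = 87.1%, within 115% cap
Row: 729 falls in 726–759. Column: 87.1% falls in ≤88%. Rate = 9.125%.

9.125%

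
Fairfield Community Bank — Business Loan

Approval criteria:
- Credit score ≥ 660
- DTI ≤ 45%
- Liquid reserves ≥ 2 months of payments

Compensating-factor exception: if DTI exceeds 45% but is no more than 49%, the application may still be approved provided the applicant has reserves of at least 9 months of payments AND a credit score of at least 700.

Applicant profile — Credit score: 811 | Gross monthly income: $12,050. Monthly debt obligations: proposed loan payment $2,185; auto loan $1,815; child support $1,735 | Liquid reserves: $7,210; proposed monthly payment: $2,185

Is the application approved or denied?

Credit score 811 ≥ 660 (meets base)
Total debts = (2,185 + 1,815 + 1,735) = 5,735. DTI: 5,735 ÷ 12,050 = 47.6%, over the 45% base limit.
Reserves: 7,210 ÷ 2,185 = 3.3 months (meets 2-month minimum)
DTI 47.6% is within the 45%–49% exception band; checking compensating factors.
Override check — reserves: 3.3 mo (short of 9); score: 811 (ok).
Override conditions not both satisfied; exception does not apply.

Denied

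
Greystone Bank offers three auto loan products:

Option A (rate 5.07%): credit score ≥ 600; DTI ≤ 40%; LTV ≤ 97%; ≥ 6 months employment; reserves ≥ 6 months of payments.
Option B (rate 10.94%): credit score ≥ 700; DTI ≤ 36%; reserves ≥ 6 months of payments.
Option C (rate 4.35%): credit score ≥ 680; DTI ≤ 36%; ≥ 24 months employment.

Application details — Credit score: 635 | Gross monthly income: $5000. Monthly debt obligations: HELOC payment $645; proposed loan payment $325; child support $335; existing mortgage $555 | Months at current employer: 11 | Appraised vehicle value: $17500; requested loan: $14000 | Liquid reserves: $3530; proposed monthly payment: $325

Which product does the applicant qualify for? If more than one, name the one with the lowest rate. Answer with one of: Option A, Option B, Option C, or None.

Option A

Total debts = (645 + 325 + 335 + 555) = 1,860; DTI = 1,860/5,000 = 37.2%.
LTV = 14,000/17,500 = 80%.
Reserves = 3,530/325 = 10.9 months.
Option A: score 635 ≥ 600; DTI 37.2% ≤ 40%; LTV 80% ≤ 97%; employment 11 ≥ 6 mo; reserves 10.9 ≥ 6 mo → qualifies.
Option B: score 635 < 700; DTI 37.2% > 36%; reserves 10.9 ≥ 6 mo → does not qualify.
Option C: score 635 < 680; DTI 37.2% > 36%; employment 11 < 24 mo → does not qualify.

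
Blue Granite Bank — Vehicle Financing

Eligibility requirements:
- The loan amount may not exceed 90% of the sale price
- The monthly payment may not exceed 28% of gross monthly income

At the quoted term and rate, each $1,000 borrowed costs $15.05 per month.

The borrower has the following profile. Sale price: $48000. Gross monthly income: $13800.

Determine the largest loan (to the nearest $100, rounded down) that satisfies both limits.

$43,200

Payment cap: 28% × $13,800 = $3,864/month.
At $15.05 per $1,000, that supports 3,864/15.05 × 1,000 ≈ $256,744 → $256,700.
LTV cap: 90% × $48,000 = $43,200 → $43,200.
Binding constraint: loan-to-value.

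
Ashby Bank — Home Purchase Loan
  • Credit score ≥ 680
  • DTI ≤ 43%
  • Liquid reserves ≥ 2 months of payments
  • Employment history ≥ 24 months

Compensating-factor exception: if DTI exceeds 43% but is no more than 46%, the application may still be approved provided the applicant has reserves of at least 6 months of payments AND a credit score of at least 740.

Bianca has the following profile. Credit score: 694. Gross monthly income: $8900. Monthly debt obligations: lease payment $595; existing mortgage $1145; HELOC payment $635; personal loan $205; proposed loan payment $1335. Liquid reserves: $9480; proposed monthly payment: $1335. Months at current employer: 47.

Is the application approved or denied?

Credit score 694 ≥ 680 (meets base)
Total debts = (595 + 1,145 + 635 + 205 + 1,335) = 3,915. DTI: 3,915 ÷ 8,900 = 44%, over the 43% base limit.
Reserves: 9,480 ÷ 1,335 = 7.1 months (meets 2-month minimum)
Employment 47 ≥ 24 months
DTI 44% is within the 43%–46% exception band; checking compensating factors.
Override check — reserves: 7.1 mo (ok); score: 694 (below 740).
Compensating-factor requirement not fully met.

Denied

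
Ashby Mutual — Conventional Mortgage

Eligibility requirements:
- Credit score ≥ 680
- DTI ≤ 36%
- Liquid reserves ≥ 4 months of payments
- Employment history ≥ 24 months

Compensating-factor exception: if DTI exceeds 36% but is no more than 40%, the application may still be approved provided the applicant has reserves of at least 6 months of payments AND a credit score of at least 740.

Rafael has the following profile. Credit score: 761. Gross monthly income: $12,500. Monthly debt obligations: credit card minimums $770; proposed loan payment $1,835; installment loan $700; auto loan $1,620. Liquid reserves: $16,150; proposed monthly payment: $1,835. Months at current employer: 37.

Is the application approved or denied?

Credit score 761 ≥ 680 (meets base)
Total debts = (770 + 1,835 + 700 + 1,620) = 4,925. DTI: 4,925 ÷ 12,500 = 39.4%, over the 36% base limit.
Reserves: 16,150 ÷ 1,835 = 8.8 months (meets 4-month minimum)
Employment 37 ≥ 24 months
39.4% falls in the override range (36%–40%), so the compensating-factor test applies.
Reserves 8.8 ≥ 6 months; credit score 761 ≥ 740.
Both override conditions satisfied; DTI exception granted.

Approved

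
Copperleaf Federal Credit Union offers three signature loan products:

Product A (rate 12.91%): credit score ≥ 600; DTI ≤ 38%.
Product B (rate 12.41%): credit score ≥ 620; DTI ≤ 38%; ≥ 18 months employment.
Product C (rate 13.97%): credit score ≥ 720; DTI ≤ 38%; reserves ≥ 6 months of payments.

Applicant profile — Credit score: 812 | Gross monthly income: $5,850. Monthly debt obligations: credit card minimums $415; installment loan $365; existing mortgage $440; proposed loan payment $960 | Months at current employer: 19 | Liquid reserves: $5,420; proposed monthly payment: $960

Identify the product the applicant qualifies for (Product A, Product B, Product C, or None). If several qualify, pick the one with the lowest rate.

Product B

Total debts = (415 + 365 + 440 + 960) = 2,180; DTI = 2,180/5,850 = 37.3%.
Reserves = 5,420/960 = 5.6 months.
Product A: score 812 ≥ 600; DTI 37.3% ≤ 38% → qualifies.
Product B: score 812 ≥ 620; DTI 37.3% ≤ 38%; employment 19 ≥ 18 mo → qualifies.
Product C: score 812 ≥ 720; DTI 37.3% ≤ 38%; reserves 5.6 < 6 mo → does not qualify.
Qualifying: Product A, Product B. Lowest rate is 12.41% → Product B.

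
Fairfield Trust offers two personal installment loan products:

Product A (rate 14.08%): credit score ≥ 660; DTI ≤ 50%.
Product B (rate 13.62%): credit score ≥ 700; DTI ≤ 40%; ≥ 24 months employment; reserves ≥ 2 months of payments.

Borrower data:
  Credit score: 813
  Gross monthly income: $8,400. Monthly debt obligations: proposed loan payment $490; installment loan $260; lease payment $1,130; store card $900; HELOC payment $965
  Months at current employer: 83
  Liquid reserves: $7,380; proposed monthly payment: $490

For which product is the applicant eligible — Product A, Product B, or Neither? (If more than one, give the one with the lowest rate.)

Total debts = (490 + 260 + 1,130 + 900 + 965) = 3,745; DTI = 3,745/8,400 = 44.6%.
Reserves = 7,380/490 = 15.1 months.
Product A: score 813 ≥ 660; DTI 44.6% ≤ 50% → qualifies.
Product B: score 813 ≥ 700; DTI 44.6% > 40%; employment 83 ≥ 24 mo; reserves 15.1 ≥ 2 mo → does not qualify.

Product A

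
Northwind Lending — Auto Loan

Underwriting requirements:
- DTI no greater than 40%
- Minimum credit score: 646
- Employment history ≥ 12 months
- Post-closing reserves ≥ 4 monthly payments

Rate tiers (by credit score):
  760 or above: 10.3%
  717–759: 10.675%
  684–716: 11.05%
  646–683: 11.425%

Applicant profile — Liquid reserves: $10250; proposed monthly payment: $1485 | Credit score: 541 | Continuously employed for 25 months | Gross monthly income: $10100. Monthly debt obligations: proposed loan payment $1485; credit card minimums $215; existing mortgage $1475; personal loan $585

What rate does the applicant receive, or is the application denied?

Denied

Credit score 541 < 646 (below minimum)
Employment 25 ≥ 12 months
Total monthly debts = (1,485 + 215 + 1,475 + 585) = 3,760. Debt-to-income = 3,760/10,100 = 37.2% — meets 40% limit
Reserves = 10,250/1,485 = 6.9 months ≥ 4
Not all requirements met → denied.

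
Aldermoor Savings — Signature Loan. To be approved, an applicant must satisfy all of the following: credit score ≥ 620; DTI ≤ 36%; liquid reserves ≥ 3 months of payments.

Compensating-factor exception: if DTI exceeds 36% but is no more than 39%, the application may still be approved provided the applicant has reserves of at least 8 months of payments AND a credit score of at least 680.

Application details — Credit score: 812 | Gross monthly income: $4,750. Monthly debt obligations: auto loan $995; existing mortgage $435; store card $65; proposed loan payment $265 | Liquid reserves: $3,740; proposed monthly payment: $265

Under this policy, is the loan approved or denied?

Credit score 812 ≥ 620 (meets base)
Total debts = (995 + 435 + 65 + 265) = 1,760. DTI = 1,760/4,750 = 37.1% > 36% — standard DTI limit exceeded.
Reserves = 3,740/265 = 14.1 months ≥ 3
DTI 37.1% is within the 36%–39% exception band; checking compensating factors.
Reserves 14.1 ≥ 8 months; credit score 812 ≥ 680.
Both override conditions satisfied; DTI exception granted.

Approved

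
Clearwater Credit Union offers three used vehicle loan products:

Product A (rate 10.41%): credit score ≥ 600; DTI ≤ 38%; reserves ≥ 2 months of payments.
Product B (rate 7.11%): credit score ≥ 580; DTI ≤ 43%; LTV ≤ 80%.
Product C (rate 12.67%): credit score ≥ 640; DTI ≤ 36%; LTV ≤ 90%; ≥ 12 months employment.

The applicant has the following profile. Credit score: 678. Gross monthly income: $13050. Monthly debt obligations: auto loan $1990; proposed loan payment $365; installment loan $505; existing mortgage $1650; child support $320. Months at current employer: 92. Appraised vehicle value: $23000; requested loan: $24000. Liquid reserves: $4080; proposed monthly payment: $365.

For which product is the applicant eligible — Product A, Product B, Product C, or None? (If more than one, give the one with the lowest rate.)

Product A

Total debts = (1,990 + 365 + 505 + 1,650 + 320) = 4,830; DTI = 4,830/13,050 = 37%.
LTV = 24,000/23,000 = 104.3%.
Reserves = 4,080/365 = 11.2 months.
Product A: score 678 ≥ 600; DTI 37% ≤ 38%; reserves 11.2 ≥ 2 mo → qualifies.
Product B: score 678 ≥ 580; DTI 37% ≤ 43%; LTV 104.3% > 80% → does not qualify.
Product C: score 678 ≥ 640; DTI 37% > 36%; LTV 104.3% > 90%; employment 92 ≥ 12 mo → does not qualify.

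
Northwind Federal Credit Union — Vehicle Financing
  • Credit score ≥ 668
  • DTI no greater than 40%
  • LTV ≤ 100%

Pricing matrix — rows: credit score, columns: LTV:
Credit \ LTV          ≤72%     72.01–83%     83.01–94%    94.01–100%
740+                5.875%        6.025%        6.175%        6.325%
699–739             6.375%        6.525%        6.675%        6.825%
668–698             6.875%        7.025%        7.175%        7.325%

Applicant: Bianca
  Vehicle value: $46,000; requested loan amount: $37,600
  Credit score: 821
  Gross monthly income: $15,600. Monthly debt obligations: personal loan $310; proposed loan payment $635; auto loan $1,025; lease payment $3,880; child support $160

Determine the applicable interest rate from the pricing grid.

Credit score 821 ≥ 668; Total monthly debts = (310 + 635 + 1,025 + 3,880 + 160) = 6,010. Debt-to-income = 6,010/15,600 = 38.5% — meets 40% limit
LTV = 37,600/46,000 = 81.7% ≤ 100%
Score 821 is in the 740+ band; LTV 81.7% is in the 72.01–83% band → 6.025%.

6.025%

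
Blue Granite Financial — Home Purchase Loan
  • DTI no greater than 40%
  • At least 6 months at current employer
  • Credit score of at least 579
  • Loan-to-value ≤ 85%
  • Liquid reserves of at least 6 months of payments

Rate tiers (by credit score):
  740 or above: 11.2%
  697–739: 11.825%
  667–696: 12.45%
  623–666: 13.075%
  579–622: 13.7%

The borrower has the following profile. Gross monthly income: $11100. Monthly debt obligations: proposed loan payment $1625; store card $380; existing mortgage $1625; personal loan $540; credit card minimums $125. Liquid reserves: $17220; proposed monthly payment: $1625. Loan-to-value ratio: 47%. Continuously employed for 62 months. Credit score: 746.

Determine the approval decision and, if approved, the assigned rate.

Approved at 11.2%

Credit score 746 ≥ 579 (meets minimum)
Employment 62 ≥ 6 months
Total monthly debts = (1,625 + 380 + 1,625 + 540 + 125) = 4,295. DTI = 4,295/11,100 = 38.7% ≤ 40%
LTV 47% — within 85%
Reserves: 17,220 ÷ 1,625 = 10.6 months (meets 6-month minimum)
All requirements met. Score 746 falls in the 740 or above tier → 11.2%.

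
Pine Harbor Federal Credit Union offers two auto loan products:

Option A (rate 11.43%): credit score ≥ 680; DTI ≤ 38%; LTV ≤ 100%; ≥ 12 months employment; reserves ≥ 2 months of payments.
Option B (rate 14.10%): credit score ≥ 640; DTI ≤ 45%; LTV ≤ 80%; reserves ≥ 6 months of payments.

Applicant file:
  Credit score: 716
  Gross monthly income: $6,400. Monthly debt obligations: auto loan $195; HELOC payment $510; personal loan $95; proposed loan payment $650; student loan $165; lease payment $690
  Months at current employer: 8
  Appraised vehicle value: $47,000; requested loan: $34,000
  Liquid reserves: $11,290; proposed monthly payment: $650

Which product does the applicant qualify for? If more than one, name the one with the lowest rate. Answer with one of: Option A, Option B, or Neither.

Total debts = (195 + 510 + 95 + 650 + 165 + 690) = 2,305; DTI = 2,305/6,400 = 36%.
LTV = 34,000/47,000 = 72.3%.
Reserves = 11,290/650 = 17.4 months.
Option A: score 716 ≥ 680; DTI 36% ≤ 38%; LTV 72.3% ≤ 100%; employment 8 < 12 mo; reserves 17.4 ≥ 2 mo → does not qualify.
Option B: score 716 ≥ 640; DTI 36% ≤ 45%; LTV 72.3% ≤ 80%; reserves 17.4 ≥ 6 mo → qualifies.

Option B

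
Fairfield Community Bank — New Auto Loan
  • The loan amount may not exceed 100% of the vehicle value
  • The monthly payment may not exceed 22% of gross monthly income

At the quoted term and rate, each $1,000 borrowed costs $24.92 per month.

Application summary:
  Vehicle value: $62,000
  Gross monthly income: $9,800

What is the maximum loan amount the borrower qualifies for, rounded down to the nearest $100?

$62,000

Payment cap: 22% × $9,800 = $2,156/month.
At $24.92 per $1,000, that supports 2,156/24.92 × 1,000 ≈ $86,516 → $86,500.
LTV cap: 100% × $62,000 = $62,000 → $62,000.
Binding constraint: loan-to-value.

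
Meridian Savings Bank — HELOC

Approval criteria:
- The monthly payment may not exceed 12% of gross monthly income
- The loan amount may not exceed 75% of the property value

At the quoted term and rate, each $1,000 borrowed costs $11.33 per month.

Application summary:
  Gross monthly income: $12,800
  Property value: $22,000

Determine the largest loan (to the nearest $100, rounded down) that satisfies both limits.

Payment cap: 12% × $12,800 = $1,536/month.
At $11.33 per $1,000, that supports 1,536/11.33 × 1,000 ≈ $135,569 → $135,500.
LTV cap: 75% × $22,000 = $16,500 → $16,500.
Binding constraint: loan-to-value.

$16,500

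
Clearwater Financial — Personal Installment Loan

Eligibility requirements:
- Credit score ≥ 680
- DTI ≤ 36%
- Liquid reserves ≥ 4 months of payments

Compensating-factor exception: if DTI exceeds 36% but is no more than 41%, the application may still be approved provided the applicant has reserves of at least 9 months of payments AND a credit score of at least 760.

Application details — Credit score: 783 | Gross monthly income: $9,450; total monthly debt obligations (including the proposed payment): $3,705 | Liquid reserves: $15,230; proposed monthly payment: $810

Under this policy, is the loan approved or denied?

Approved

Credit score 783 ≥ 680 (meets base)
DTI = 3,705/9,450 = 39.2% > 36% — standard DTI limit exceeded.
Reserves = 15,230/810 = 18.8 months ≥ 4
39.2% falls in the override range (36%–41%), so the compensating-factor test applies.
Reserves 18.8 ≥ 9 months; credit score 783 ≥ 760.
Both compensating conditions met → exception applies.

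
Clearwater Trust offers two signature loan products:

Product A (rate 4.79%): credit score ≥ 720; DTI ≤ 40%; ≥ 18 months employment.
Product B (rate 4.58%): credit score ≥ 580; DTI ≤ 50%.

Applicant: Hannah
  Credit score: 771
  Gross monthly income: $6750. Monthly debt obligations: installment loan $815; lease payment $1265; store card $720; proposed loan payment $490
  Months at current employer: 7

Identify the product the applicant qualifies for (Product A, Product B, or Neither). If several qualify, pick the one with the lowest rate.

Total debts = (815 + 1,265 + 720 + 490) = 3,290; DTI = 3,290/6,750 = 48.7%.
Product A: score 771 ≥ 720; DTI 48.7% > 40%; employment 7 < 18 mo → does not qualify.
Product B: score 771 ≥ 580; DTI 48.7% ≤ 50% → qualifies.

Product B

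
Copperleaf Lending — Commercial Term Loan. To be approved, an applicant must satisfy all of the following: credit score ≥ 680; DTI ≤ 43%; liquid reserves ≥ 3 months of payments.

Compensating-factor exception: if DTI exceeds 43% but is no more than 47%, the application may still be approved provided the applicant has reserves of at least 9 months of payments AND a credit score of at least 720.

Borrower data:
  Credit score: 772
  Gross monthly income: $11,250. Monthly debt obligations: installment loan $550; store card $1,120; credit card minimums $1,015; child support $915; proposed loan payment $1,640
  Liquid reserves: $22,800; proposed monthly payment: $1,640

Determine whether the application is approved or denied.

Approved

Credit score 772 ≥ 680 (meets base)
Total debts = (550 + 1,120 + 1,015 + 915 + 1,640) = 5,240. DTI = 5,240/11,250 = 46.6% > 43% — standard DTI limit exceeded.
Liquid reserves cover 22,800/1,640 = 13.9 months — ≥ 3 required
46.6% falls in the override range (43%–47%), so the compensating-factor test applies.
Override check — reserves: 13.9 mo (ok); score: 772 (ok).
Both override conditions satisfied; DTI exception granted.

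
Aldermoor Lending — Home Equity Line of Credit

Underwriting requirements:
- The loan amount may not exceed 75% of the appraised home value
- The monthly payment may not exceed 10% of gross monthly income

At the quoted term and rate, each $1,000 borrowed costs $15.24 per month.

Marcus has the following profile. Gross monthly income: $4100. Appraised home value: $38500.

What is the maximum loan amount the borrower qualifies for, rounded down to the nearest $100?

$26,900

Payment cap: 10% × $4,100 = $410/month.
At $15.24 per $1,000, that supports 410/15.24 × 1,000 ≈ $26,902 → $26,900.
LTV cap: 75% × $38,500 = $28,875 → $28,800.
Binding constraint: payment-to-income.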